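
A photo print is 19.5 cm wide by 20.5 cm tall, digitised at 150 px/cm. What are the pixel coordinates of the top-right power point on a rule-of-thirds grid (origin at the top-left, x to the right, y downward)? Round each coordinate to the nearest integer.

In pixels the canvas is 19.5 × 150 = 2925 wide and 20.5 × 150 = 3075 tall.
The top-right point is two-thirds across and one-third down:
x = 2 × 2925/3 ≈ 1950; y = 1 × 3075/3 ≈ 1025.

(1950, 1025)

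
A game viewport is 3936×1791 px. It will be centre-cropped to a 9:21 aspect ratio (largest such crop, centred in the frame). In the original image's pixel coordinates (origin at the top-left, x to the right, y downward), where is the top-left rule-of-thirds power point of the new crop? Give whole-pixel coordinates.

3936/1791 > 9/21, so the 9:21 crop keeps the full height 1791 and trims width to 1791 × 9/21 = 767.57 px.
Left offset = (3936 − 767.57)/2 = 1584.21 px; top offset = 0.
Top-left is one-third across and one-third down within the crop:
x = 1584.21 + 1 × 767.57/3 ≈ 1840; y = 0.00 + 1 × 1791.00/3 ≈ 597.

x = 1840 px, y = 597 px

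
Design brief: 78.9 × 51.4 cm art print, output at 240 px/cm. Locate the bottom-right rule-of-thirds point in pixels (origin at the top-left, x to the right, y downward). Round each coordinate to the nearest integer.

(12624, 8224)

In pixels the canvas is 78.9 × 240 = 18936 wide and 51.4 × 240 = 12336 tall.
The bottom-right point is two-thirds across and two-thirds down:
x = 2 × 18936/3 ≈ 12624; y = 2 × 12336/3 ≈ 8224.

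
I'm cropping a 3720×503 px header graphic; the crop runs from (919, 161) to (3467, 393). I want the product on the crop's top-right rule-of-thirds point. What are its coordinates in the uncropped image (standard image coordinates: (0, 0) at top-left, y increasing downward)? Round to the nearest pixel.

(2618, 238)

Crop width = 3467 − 919 = 2548 px; one third is 849.33 px.
Crop height = 393 − 161 = 232 px; one third is 77.33 px.
The top-right point is two-thirds across and one-third down within the crop:
x = 919 + 2 × 849.33 ≈ 2618; y = 161 + 1 × 77.33 ≈ 238.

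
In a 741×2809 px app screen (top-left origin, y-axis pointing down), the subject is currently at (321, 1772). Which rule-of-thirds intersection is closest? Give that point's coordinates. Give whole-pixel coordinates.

Third lines: x ∈ {247, 494}, y ∈ {936, 1873}.
321 is closer to x = 247; 1772 is closer to y = 1873.
So the nearest intersection is the lower-left power point.

(247, 1873)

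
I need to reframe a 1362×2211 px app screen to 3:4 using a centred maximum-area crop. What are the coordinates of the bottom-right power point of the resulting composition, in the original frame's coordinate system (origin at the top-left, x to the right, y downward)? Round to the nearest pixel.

x = 908 px, y = 1408 px

1362/2211 < 3/4, so the 3:4 crop keeps the full width 1362 and trims height to 1362 × 4/3 = 1816.00 px.
Top offset = (2211 − 1816.00)/2 = 197.50 px; left offset = 0.
Bottom-right is two-thirds across and two-thirds down within the crop:
x = 0.00 + 2 × 1362.00/3 ≈ 908; y = 197.50 + 2 × 1816.00/3 ≈ 1408.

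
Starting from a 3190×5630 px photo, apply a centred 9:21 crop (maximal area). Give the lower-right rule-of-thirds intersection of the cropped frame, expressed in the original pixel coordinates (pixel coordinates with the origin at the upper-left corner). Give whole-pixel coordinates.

(1997, 3753)

3190/5630 > 9/21, so the 9:21 crop keeps the full height 5630 and trims width to 5630 × 9/21 = 2412.86 px.
Left offset = (3190 − 2412.86)/2 = 388.57 px; top offset = 0.
Lower-right is two-thirds across and two-thirds down within the crop:
x = 388.57 + 2 × 2412.86/3 ≈ 1997; y = 0.00 + 2 × 5630.00/3 ≈ 3753.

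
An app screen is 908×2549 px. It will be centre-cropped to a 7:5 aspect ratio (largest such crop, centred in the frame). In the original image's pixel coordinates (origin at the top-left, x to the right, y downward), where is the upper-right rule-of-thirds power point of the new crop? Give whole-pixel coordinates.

908/2549 < 7/5, so the 7:5 crop keeps the full width 908 and trims height to 908 × 5/7 = 648.57 px.
Top offset = (2549 − 648.57)/2 = 950.21 px; left offset = 0.
Upper-right is two-thirds across and one-third down within the crop:
x = 0.00 + 2 × 908.00/3 ≈ 605; y = 950.21 + 1 × 648.57/3 ≈ 1166.

x = 605 px, y = 1166 px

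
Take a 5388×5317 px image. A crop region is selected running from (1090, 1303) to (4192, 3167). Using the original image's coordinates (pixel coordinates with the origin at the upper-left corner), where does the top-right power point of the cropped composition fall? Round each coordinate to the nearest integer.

Crop width = 4192 − 1090 = 3102 px; one third is 1034.00 px.
Crop height = 3167 − 1303 = 1864 px; one third is 621.33 px.
The top-right point is two-thirds across and one-third down within the crop:
x = 1090 + 2 × 1034.00 ≈ 3158; y = 1303 + 1 × 621.33 ≈ 1924.

(3158, 1924)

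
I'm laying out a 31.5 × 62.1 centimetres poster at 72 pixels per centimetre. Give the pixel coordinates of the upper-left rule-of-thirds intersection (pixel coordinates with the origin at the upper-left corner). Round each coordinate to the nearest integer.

In pixels the canvas is 31.5 × 72 = 2268 wide and 62.1 × 72 = 4471.2 tall.
The upper-left point is one-third across and one-third down:
x = 1 × 2268/3 ≈ 756; y = 1 × 4471.2/3 ≈ 1490.

x = 756 px, y = 1490 px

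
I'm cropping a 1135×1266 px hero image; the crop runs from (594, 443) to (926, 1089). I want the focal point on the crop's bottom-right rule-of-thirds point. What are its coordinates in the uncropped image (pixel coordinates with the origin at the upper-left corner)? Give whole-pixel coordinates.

Crop width = 926 − 594 = 332 px; one third is 110.67 px.
Crop height = 1089 − 443 = 646 px; one third is 215.33 px.
The bottom-right point is two-thirds across and two-thirds down within the crop:
x = 594 + 2 × 110.67 ≈ 815; y = 443 + 2 × 215.33 ≈ 874.

x = 815 px, y = 874 px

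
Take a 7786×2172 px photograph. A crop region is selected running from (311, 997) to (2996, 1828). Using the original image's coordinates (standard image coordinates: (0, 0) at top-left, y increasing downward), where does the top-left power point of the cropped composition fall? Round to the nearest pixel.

(1206, 1274)

Crop width = 2996 − 311 = 2685 px; one third is 895.00 px.
Crop height = 1828 − 997 = 831 px; one third is 277.00 px.
The top-left point is one-third across and one-third down within the crop:
x = 311 + 1 × 895.00 ≈ 1206; y = 997 + 1 × 277.00 ≈ 1274.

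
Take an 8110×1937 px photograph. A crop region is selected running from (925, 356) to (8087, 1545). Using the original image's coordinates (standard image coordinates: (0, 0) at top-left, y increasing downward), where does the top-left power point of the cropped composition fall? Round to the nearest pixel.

Crop width = 8087 − 925 = 7162 px; one third is 2387.33 px.
Crop height = 1545 − 356 = 1189 px; one third is 396.33 px.
The top-left point is one-third across and one-third down within the crop:
x = 925 + 1 × 2387.33 ≈ 3312; y = 356 + 1 × 396.33 ≈ 752.

x = 3312 px, y = 752 px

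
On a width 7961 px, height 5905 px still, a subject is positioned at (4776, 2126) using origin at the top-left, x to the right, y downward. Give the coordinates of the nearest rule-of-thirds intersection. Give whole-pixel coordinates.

Third lines: x ∈ {2654, 5307}, y ∈ {1968, 3937}.
4776 is closer to x = 5307; 2126 is closer to y = 1968.
So the nearest intersection is the upper-right power point.

x = 5307 px, y = 1968 px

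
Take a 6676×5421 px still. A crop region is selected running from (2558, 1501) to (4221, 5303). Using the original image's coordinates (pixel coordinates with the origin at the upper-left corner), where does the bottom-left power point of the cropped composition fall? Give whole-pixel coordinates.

x = 3112 px, y = 4036 px

Crop width = 4221 − 2558 = 1663 px; one third is 554.33 px.
Crop height = 5303 − 1501 = 3802 px; one third is 1267.33 px.
The bottom-left point is one-third across and two-thirds down within the crop:
x = 2558 + 1 × 554.33 ≈ 3112; y = 1501 + 2 × 1267.33 ≈ 4036.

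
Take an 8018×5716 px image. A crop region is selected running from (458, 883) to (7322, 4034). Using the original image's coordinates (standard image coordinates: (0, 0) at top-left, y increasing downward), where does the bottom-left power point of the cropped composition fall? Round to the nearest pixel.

x = 2746 px, y = 2984 px

Crop width = 7322 − 458 = 6864 px; one third is 2288.00 px.
Crop height = 4034 − 883 = 3151 px; one third is 1050.33 px.
The bottom-left point is one-third across and two-thirds down within the crop:
x = 458 + 1 × 2288.00 ≈ 2746; y = 883 + 2 × 1050.33 ≈ 2984.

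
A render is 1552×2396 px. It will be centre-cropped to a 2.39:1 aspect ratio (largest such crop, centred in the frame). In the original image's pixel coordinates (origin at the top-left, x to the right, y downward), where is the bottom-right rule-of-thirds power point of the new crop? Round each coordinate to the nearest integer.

1552/2396 < 2.39/1, so the 2.39:1 crop keeps the full width 1552 and trims height to 1552 × 1/2.39 = 649.37 px.
Top offset = (2396 − 649.37)/2 = 873.31 px; left offset = 0.
Bottom-right is two-thirds across and two-thirds down within the crop:
x = 0.00 + 2 × 1552.00/3 ≈ 1035; y = 873.31 + 2 × 649.37/3 ≈ 1306.

(1035, 1306)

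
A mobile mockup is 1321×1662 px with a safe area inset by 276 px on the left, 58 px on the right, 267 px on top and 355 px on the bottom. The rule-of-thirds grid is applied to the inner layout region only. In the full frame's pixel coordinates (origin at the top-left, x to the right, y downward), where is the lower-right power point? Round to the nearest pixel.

Content width = 1321 − 276 − 58 = 987 px; content height = 1662 − 267 − 355 = 1040 px.
Lower-right is two-thirds across and two-thirds down within the inner layout region.
x = 276 + 2 × 987/3 = 276 + 658.00 ≈ 934
y = 267 + 2 × 1040/3 = 267 + 693.33 ≈ 960

x = 934 px, y = 960 px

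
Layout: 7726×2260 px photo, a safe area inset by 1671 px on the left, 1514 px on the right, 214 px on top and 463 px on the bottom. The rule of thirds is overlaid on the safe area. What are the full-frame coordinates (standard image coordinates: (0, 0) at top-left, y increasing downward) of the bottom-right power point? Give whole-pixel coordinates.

x = 4698 px, y = 1269 px

Content width = 7726 − 1671 − 1514 = 4541 px; content height = 2260 − 214 − 463 = 1583 px.
Bottom-right is two-thirds across and two-thirds down within the safe area.
x = 1671 + 2 × 4541/3 = 1671 + 3027.33 ≈ 4698
y = 214 + 2 × 1583/3 = 214 + 1055.33 ≈ 1269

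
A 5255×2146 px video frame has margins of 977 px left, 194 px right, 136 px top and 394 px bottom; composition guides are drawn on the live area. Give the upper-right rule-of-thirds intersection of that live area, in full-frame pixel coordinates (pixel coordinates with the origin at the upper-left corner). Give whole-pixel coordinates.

Content width = 5255 − 977 − 194 = 4084 px; content height = 2146 − 136 − 394 = 1616 px.
Upper-right is two-thirds across and one-third down within the live area.
x = 977 + 2 × 4084/3 = 977 + 2722.67 ≈ 3700
y = 136 + 1 × 1616/3 = 136 + 538.67 ≈ 675

(3700, 675)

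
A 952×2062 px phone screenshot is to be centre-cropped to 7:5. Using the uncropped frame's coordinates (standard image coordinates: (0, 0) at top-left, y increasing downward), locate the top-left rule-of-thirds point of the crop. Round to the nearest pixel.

(317, 918)

952/2062 < 7/5, so the 7:5 crop keeps the full width 952 and trims height to 952 × 5/7 = 680.00 px.
Top offset = (2062 − 680.00)/2 = 691.00 px; left offset = 0.
Top-left is one-third across and one-third down within the crop:
x = 0.00 + 1 × 952.00/3 ≈ 317; y = 691.00 + 1 × 680.00/3 ≈ 918.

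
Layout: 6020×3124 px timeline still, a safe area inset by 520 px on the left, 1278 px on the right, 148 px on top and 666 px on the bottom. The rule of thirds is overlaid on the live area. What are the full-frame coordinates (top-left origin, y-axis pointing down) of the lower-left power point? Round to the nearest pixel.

(1927, 1688)

Content width = 6020 − 520 − 1278 = 4222 px; content height = 3124 − 148 − 666 = 2310 px.
Lower-left is one-third across and two-thirds down within the live area.
x = 520 + 1 × 4222/3 = 520 + 1407.33 ≈ 1927
y = 148 + 2 × 2310/3 = 148 + 1540.00 ≈ 1688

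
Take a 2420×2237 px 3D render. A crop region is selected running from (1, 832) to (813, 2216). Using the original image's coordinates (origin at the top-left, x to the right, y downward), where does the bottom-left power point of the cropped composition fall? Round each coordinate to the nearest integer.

(272, 1755)

Crop width = 813 − 1 = 812 px; one third is 270.67 px.
Crop height = 2216 − 832 = 1384 px; one third is 461.33 px.
The bottom-left point is one-third across and two-thirds down within the crop:
x = 1 + 1 × 270.67 ≈ 272; y = 832 + 2 × 461.33 ≈ 1755.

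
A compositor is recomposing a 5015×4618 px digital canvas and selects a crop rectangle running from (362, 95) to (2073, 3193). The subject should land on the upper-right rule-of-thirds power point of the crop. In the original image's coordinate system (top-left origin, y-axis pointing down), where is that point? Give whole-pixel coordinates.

Crop width = 2073 − 362 = 1711 px; one third is 570.33 px.
Crop height = 3193 − 95 = 3098 px; one third is 1032.67 px.
The upper-right point is two-thirds across and one-third down within the crop:
x = 362 + 2 × 570.33 ≈ 1503; y = 95 + 1 × 1032.67 ≈ 1128.

(1503, 1128)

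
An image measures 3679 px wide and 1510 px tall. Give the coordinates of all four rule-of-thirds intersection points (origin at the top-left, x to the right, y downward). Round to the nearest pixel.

(1226, 503), (2453, 503), (1226, 1007), (2453, 1007)

One third of 3679 is 1226.33; one third of 1510 is 503.33.
Vertical third lines at x = 1226 and x = 2453; horizontal third lines at y = 503 and y = 1007.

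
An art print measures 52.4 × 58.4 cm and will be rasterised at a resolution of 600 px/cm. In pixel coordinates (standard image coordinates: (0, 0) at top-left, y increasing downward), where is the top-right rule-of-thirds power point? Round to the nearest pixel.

In pixels the canvas is 52.4 × 600 = 31440 wide and 58.4 × 600 = 35040 tall.
The top-right point is two-thirds across and one-third down:
x = 2 × 31440/3 ≈ 20960; y = 1 × 35040/3 ≈ 11680.

x = 20960 px, y = 11680 px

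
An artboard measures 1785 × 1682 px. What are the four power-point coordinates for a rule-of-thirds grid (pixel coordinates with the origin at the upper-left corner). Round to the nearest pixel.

One third of 1785 is 595; one third of 1682 is 560.67.
Vertical third lines at x = 595 and x = 1190; horizontal third lines at y = 561 and y = 1121.

(595, 561), (1190, 561), (595, 1121), (1190, 1121)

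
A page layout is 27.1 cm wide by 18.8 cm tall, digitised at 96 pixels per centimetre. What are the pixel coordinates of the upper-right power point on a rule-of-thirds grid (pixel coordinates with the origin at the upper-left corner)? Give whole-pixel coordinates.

In pixels the canvas is 27.1 × 96 = 2601.6 wide and 18.8 × 96 = 1804.8 tall.
The upper-right point is two-thirds across and one-third down:
x = 2 × 2601.6/3 ≈ 1734; y = 1 × 1804.8/3 ≈ 602.

x = 1734 px, y = 602 px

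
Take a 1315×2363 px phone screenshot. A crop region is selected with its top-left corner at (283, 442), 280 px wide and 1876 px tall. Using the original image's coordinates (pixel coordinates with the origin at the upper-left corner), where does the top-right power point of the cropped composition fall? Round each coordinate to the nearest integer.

One third of the crop width 280 is 93.33 px.
One third of the crop height 1876 is 625.33 px.
The top-right point is two-thirds across and one-third down within the crop:
x = 283 + 2 × 93.33 ≈ 470; y = 442 + 1 × 625.33 ≈ 1067.

(470, 1067)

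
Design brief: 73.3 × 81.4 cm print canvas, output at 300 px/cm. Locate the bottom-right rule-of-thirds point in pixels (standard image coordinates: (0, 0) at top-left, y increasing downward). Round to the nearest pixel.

x = 14660 px, y = 16280 px

In pixels the canvas is 73.3 × 300 = 21990 wide and 81.4 × 300 = 24420 tall.
The bottom-right point is two-thirds across and two-thirds down:
x = 2 × 21990/3 ≈ 14660; y = 2 × 24420/3 ≈ 16280.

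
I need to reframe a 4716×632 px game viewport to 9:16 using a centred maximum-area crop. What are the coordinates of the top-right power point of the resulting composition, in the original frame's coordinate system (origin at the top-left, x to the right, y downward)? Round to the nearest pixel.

x = 2417 px, y = 211 px

4716/632 > 9/16, so the 9:16 crop keeps the full height 632 and trims width to 632 × 9/16 = 355.50 px.
Left offset = (4716 − 355.50)/2 = 2180.25 px; top offset = 0.
Top-right is two-thirds across and one-third down within the crop:
x = 2180.25 + 2 × 355.50/3 ≈ 2417; y = 0.00 + 1 × 632.00/3 ≈ 211.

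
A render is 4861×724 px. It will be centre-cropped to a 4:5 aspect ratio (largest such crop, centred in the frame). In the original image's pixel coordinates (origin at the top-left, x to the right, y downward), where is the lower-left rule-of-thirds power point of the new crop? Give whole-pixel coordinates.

4861/724 > 4/5, so the 4:5 crop keeps the full height 724 and trims width to 724 × 4/5 = 579.20 px.
Left offset = (4861 − 579.20)/2 = 2140.90 px; top offset = 0.
Lower-left is one-third across and two-thirds down within the crop:
x = 2140.90 + 1 × 579.20/3 ≈ 2334; y = 0.00 + 2 × 724.00/3 ≈ 483.

(2334, 483)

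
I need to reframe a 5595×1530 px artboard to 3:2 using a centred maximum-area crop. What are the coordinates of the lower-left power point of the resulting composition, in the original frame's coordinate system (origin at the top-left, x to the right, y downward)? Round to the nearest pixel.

x = 2415 px, y = 1020 px

5595/1530 > 3/2, so the 3:2 crop keeps the full height 1530 and trims width to 1530 × 3/2 = 2295.00 px.
Left offset = (5595 − 2295.00)/2 = 1650.00 px; top offset = 0.
Lower-left is one-third across and two-thirds down within the crop:
x = 1650.00 + 1 × 2295.00/3 ≈ 2415; y = 0.00 + 2 × 1530.00/3 ≈ 1020.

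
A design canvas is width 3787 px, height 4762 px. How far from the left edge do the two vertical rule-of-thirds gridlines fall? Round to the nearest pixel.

x = 1262 px and x = 2525 px

3787 / 3 = 1262.33, so the vertical lines sit at one and two thirds of 3787.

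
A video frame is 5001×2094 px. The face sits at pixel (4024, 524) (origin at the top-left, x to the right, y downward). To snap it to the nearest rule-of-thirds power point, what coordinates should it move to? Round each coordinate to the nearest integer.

(3334, 698)

Third lines: x ∈ {1667, 3334}, y ∈ {698, 1396}.
4024 is closer to x = 3334; 524 is closer to y = 698.
So the nearest intersection is the upper-right power point.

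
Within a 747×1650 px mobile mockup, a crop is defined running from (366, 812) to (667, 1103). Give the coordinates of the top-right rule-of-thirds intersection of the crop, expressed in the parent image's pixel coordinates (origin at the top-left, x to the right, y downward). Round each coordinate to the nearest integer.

(567, 909)

Crop width = 667 − 366 = 301 px; one third is 100.33 px.
Crop height = 1103 − 812 = 291 px; one third is 97.00 px.
The top-right point is two-thirds across and one-third down within the crop:
x = 366 + 2 × 100.33 ≈ 567; y = 812 + 1 × 97.00 ≈ 909.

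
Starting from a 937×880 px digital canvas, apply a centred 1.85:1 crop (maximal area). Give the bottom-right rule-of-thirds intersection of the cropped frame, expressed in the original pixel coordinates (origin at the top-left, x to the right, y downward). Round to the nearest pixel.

937/880 < 1.85/1, so the 1.85:1 crop keeps the full width 937 and trims height to 937 × 1/1.85 = 506.49 px.
Top offset = (880 − 506.49)/2 = 186.76 px; left offset = 0.
Bottom-right is two-thirds across and two-thirds down within the crop:
x = 0.00 + 2 × 937.00/3 ≈ 625; y = 186.76 + 2 × 506.49/3 ≈ 524.

x = 625 px, y = 524 px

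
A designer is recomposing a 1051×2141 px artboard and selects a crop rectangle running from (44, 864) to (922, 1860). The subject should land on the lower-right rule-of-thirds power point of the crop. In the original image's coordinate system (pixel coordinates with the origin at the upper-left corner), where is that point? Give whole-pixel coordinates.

Crop width = 922 − 44 = 878 px; one third is 292.67 px.
Crop height = 1860 − 864 = 996 px; one third is 332.00 px.
The lower-right point is two-thirds across and two-thirds down within the crop:
x = 44 + 2 × 292.67 ≈ 629; y = 864 + 2 × 332.00 ≈ 1528.

x = 629 px, y = 1528 px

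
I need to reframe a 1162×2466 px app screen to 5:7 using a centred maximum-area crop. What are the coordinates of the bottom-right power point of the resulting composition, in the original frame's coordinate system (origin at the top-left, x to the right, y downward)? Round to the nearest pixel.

(775, 1504)

1162/2466 < 5/7, so the 5:7 crop keeps the full width 1162 and trims height to 1162 × 7/5 = 1626.80 px.
Top offset = (2466 − 1626.80)/2 = 419.60 px; left offset = 0.
Bottom-right is two-thirds across and two-thirds down within the crop:
x = 0.00 + 2 × 1162.00/3 ≈ 775; y = 419.60 + 2 × 1626.80/3 ≈ 1504.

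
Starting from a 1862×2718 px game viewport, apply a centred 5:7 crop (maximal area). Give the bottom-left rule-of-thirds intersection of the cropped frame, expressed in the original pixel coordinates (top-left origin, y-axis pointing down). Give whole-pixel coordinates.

(621, 1793)

1862/2718 < 5/7, so the 5:7 crop keeps the full width 1862 and trims height to 1862 × 7/5 = 2606.80 px.
Top offset = (2718 − 2606.80)/2 = 55.60 px; left offset = 0.
Bottom-left is one-third across and two-thirds down within the crop:
x = 0.00 + 1 × 1862.00/3 ≈ 621; y = 55.60 + 2 × 2606.80/3 ≈ 1793.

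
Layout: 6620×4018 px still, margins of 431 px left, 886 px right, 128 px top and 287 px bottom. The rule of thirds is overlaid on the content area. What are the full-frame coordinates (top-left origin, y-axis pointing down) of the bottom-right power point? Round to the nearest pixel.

Content width = 6620 − 431 − 886 = 5303 px; content height = 4018 − 128 − 287 = 3603 px.
Bottom-right is two-thirds across and two-thirds down within the content area.
x = 431 + 2 × 5303/3 = 431 + 3535.33 ≈ 3966
y = 128 + 2 × 3603/3 = 128 + 2402.00 ≈ 2530

x = 3966 px, y = 2530 px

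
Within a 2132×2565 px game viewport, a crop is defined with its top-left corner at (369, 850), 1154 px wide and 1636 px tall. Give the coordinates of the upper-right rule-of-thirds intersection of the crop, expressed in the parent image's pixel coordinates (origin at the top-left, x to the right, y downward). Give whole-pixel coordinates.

(1138, 1395)

One third of the crop width 1154 is 384.67 px.
One third of the crop height 1636 is 545.33 px.
The upper-right point is two-thirds across and one-third down within the crop:
x = 369 + 2 × 384.67 ≈ 1138; y = 850 + 1 × 545.33 ≈ 1395.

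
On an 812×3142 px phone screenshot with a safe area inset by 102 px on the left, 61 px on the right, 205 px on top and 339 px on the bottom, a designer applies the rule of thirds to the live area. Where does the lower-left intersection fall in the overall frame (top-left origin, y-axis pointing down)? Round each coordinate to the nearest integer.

(318, 1937)

Content width = 812 − 102 − 61 = 649 px; content height = 3142 − 205 − 339 = 2598 px.
Lower-left is one-third across and two-thirds down within the live area.
x = 102 + 1 × 649/3 = 102 + 216.33 ≈ 318
y = 205 + 2 × 2598/3 = 205 + 1732.00 ≈ 1937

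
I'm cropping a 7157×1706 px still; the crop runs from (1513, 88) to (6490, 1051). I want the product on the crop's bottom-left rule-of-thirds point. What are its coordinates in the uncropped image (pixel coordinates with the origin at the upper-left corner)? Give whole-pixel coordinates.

Crop width = 6490 − 1513 = 4977 px; one third is 1659.00 px.
Crop height = 1051 − 88 = 963 px; one third is 321.00 px.
The bottom-left point is one-third across and two-thirds down within the crop:
x = 1513 + 1 × 1659.00 ≈ 3172; y = 88 + 2 × 321.00 ≈ 730.

(3172, 730)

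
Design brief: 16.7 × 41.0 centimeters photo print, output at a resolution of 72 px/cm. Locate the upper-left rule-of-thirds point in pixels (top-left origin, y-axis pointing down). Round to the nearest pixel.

(401, 984)

In pixels the canvas is 16.7 × 72 = 1202.4 wide and 41.0 × 72 = 2952 tall.
The upper-left point is one-third across and one-third down:
x = 1 × 1202.4/3 ≈ 401; y = 1 × 2952/3 ≈ 984.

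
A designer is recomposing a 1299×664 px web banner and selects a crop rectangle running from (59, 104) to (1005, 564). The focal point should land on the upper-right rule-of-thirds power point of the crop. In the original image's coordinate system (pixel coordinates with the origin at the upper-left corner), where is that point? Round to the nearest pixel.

Crop width = 1005 − 59 = 946 px; one third is 315.33 px.
Crop height = 564 − 104 = 460 px; one third is 153.33 px.
The upper-right point is two-thirds across and one-third down within the crop:
x = 59 + 2 × 315.33 ≈ 690; y = 104 + 1 × 153.33 ≈ 257.

(690, 257)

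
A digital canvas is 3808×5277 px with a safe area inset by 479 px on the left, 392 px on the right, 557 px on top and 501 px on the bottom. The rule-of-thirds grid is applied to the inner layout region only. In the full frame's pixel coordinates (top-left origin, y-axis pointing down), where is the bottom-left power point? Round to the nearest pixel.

Content width = 3808 − 479 − 392 = 2937 px; content height = 5277 − 557 − 501 = 4219 px.
Bottom-left is one-third across and two-thirds down within the inner layout region.
x = 479 + 1 × 2937/3 = 479 + 979.00 ≈ 1458
y = 557 + 2 × 4219/3 = 557 + 2812.67 ≈ 3370

(1458, 3370)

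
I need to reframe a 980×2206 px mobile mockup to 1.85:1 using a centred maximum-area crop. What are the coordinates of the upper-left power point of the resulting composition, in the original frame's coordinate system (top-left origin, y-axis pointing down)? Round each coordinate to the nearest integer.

980/2206 < 1.85/1, so the 1.85:1 crop keeps the full width 980 and trims height to 980 × 1/1.85 = 529.73 px.
Top offset = (2206 − 529.73)/2 = 838.14 px; left offset = 0.
Upper-left is one-third across and one-third down within the crop:
x = 0.00 + 1 × 980.00/3 ≈ 327; y = 838.14 + 1 × 529.73/3 ≈ 1015.

x = 327 px, y = 1015 px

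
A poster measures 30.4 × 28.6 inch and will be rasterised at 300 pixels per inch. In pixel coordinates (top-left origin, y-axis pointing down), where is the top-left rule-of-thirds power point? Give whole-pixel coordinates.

x = 3040 px, y = 2860 px

In pixels the canvas is 30.4 × 300 = 9120 wide and 28.6 × 300 = 8580 tall.
The top-left point is one-third across and one-third down:
x = 1 × 9120/3 ≈ 3040; y = 1 × 8580/3 ≈ 2860.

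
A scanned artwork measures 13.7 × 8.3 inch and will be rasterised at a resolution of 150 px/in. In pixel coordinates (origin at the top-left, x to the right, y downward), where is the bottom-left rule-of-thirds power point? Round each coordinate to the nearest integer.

(685, 830)

In pixels the canvas is 13.7 × 150 = 2055 wide and 8.3 × 150 = 1245 tall.
The bottom-left point is one-third across and two-thirds down:
x = 1 × 2055/3 ≈ 685; y = 2 × 1245/3 ≈ 830.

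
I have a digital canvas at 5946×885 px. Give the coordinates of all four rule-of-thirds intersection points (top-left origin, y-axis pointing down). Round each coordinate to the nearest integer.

(1982, 295), (3964, 295), (1982, 590), (3964, 590)

One third of 5946 is 1982; one third of 885 is 295.
Vertical third lines at x = 1982 and x = 3964; horizontal third lines at y = 295 and y = 590.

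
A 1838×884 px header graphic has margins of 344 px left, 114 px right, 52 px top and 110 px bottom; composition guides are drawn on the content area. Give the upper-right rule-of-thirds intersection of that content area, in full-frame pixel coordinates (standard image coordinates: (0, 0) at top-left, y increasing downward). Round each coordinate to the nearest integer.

(1264, 293)

Content width = 1838 − 344 − 114 = 1380 px; content height = 884 − 52 − 110 = 722 px.
Upper-right is two-thirds across and one-third down within the content area.
x = 344 + 2 × 1380/3 = 344 + 920.00 ≈ 1264
y = 52 + 1 × 722/3 = 52 + 240.67 ≈ 293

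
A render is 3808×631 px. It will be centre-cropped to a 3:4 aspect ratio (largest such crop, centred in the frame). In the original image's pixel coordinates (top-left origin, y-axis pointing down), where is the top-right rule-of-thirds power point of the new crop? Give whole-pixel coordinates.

3808/631 > 3/4, so the 3:4 crop keeps the full height 631 and trims width to 631 × 3/4 = 473.25 px.
Left offset = (3808 − 473.25)/2 = 1667.38 px; top offset = 0.
Top-right is two-thirds across and one-third down within the crop:
x = 1667.38 + 2 × 473.25/3 ≈ 1983; y = 0.00 + 1 × 631.00/3 ≈ 210.

x = 1983 px, y = 210 px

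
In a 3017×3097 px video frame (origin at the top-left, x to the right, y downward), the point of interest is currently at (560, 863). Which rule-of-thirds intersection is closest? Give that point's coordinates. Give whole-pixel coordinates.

Third lines: x ∈ {1006, 2011}, y ∈ {1032, 2065}.
560 is closer to x = 1006; 863 is closer to y = 1032.
So the nearest intersection is the upper-left power point.

(1006, 1032)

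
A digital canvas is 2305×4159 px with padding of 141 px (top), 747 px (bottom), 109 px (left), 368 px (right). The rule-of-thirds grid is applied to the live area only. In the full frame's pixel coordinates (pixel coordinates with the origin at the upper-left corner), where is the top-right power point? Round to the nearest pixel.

Content width = 2305 − 109 − 368 = 1828 px; content height = 4159 − 141 − 747 = 3271 px.
Top-right is two-thirds across and one-third down within the live area.
x = 109 + 2 × 1828/3 = 109 + 1218.67 ≈ 1328
y = 141 + 1 × 3271/3 = 141 + 1090.33 ≈ 1231

(1328, 1231)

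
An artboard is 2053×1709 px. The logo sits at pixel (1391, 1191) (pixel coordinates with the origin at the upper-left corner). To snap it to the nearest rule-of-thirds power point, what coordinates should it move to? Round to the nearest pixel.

Third lines: x ∈ {684, 1369}, y ∈ {570, 1139}.
1391 is closer to x = 1369; 1191 is closer to y = 1139.
So the nearest intersection is the lower-right power point.

(1369, 1139)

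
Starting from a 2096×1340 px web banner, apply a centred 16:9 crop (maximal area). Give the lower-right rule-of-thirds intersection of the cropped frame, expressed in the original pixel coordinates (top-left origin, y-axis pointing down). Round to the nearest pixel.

2096/1340 < 16/9, so the 16:9 crop keeps the full width 2096 and trims height to 2096 × 9/16 = 1179.00 px.
Top offset = (1340 − 1179.00)/2 = 80.50 px; left offset = 0.
Lower-right is two-thirds across and two-thirds down within the crop:
x = 0.00 + 2 × 2096.00/3 ≈ 1397; y = 80.50 + 2 × 1179.00/3 ≈ 867.

x = 1397 px, y = 867 px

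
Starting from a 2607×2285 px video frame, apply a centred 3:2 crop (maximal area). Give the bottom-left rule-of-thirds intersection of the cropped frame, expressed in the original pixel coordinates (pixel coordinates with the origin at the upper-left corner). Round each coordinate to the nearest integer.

x = 869 px, y = 1432 px

2607/2285 < 3/2, so the 3:2 crop keeps the full width 2607 and trims height to 2607 × 2/3 = 1738.00 px.
Top offset = (2285 − 1738.00)/2 = 273.50 px; left offset = 0.
Bottom-left is one-third across and two-thirds down within the crop:
x = 0.00 + 1 × 2607.00/3 ≈ 869; y = 273.50 + 2 × 1738.00/3 ≈ 1432.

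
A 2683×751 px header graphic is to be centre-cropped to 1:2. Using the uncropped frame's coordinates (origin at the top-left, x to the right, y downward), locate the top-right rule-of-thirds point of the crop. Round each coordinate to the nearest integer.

(1404, 250)

2683/751 > 1/2, so the 1:2 crop keeps the full height 751 and trims width to 751 × 1/2 = 375.50 px.
Left offset = (2683 − 375.50)/2 = 1153.75 px; top offset = 0.
Top-right is two-thirds across and one-third down within the crop:
x = 1153.75 + 2 × 375.50/3 ≈ 1404; y = 0.00 + 1 × 751.00/3 ≈ 250.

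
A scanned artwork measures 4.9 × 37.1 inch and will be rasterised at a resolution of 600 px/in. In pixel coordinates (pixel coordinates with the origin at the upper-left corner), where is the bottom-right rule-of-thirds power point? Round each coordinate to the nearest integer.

(1960, 14840)

In pixels the canvas is 4.9 × 600 = 2940 wide and 37.1 × 600 = 22260 tall.
The bottom-right point is two-thirds across and two-thirds down:
x = 2 × 2940/3 ≈ 1960; y = 2 × 22260/3 ≈ 14840.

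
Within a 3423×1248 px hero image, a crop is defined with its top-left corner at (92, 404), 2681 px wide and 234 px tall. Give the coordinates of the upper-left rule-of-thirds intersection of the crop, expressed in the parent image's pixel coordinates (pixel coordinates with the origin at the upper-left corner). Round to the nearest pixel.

(986, 482)

One third of the crop width 2681 is 893.67 px.
One third of the crop height 234 is 78.00 px.
The upper-left point is one-third across and one-third down within the crop:
x = 92 + 1 × 893.67 ≈ 986; y = 404 + 1 × 78.00 ≈ 482.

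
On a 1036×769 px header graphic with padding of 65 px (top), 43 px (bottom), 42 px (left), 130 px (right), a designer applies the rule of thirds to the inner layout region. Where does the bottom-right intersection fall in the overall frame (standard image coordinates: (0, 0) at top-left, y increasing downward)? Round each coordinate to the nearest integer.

Content width = 1036 − 42 − 130 = 864 px; content height = 769 − 65 − 43 = 661 px.
Bottom-right is two-thirds across and two-thirds down within the inner layout region.
x = 42 + 2 × 864/3 = 42 + 576.00 ≈ 618
y = 65 + 2 × 661/3 = 65 + 440.67 ≈ 506

(618, 506)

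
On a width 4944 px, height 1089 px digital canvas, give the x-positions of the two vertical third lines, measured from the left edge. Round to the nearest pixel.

4944 / 3 = 1648, so the vertical lines sit at one and two thirds of 4944.

1648 px and 3296 px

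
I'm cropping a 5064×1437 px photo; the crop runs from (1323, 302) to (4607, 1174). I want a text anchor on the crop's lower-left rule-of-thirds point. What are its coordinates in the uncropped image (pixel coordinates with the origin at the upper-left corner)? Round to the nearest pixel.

Crop width = 4607 − 1323 = 3284 px; one third is 1094.67 px.
Crop height = 1174 − 302 = 872 px; one third is 290.67 px.
The lower-left point is one-third across and two-thirds down within the crop:
x = 1323 + 1 × 1094.67 ≈ 2418; y = 302 + 2 × 290.67 ≈ 883.

x = 2418 px, y = 883 px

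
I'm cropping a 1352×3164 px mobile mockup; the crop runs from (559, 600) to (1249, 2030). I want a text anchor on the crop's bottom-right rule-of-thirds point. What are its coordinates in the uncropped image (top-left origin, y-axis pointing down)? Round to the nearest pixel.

Crop width = 1249 − 559 = 690 px; one third is 230.00 px.
Crop height = 2030 − 600 = 1430 px; one third is 476.67 px.
The bottom-right point is two-thirds across and two-thirds down within the crop:
x = 559 + 2 × 230.00 ≈ 1019; y = 600 + 2 × 476.67 ≈ 1553.

(1019, 1553)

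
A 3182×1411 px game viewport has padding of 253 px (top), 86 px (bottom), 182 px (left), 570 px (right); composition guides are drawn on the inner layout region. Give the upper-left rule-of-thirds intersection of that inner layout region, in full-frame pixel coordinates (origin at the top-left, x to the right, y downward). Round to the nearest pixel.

(992, 610)

Content width = 3182 − 182 − 570 = 2430 px; content height = 1411 − 253 − 86 = 1072 px.
Upper-left is one-third across and one-third down within the inner layout region.
x = 182 + 1 × 2430/3 = 182 + 810.00 ≈ 992
y = 253 + 1 × 1072/3 = 253 + 357.33 ≈ 610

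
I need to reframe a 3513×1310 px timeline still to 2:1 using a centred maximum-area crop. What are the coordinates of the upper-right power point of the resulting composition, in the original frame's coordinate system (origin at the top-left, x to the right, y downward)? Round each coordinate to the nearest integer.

3513/1310 > 2/1, so the 2:1 crop keeps the full height 1310 and trims width to 1310 × 2/1 = 2620.00 px.
Left offset = (3513 − 2620.00)/2 = 446.50 px; top offset = 0.
Upper-right is two-thirds across and one-third down within the crop:
x = 446.50 + 2 × 2620.00/3 ≈ 2193; y = 0.00 + 1 × 1310.00/3 ≈ 437.

x = 2193 px, y = 437 px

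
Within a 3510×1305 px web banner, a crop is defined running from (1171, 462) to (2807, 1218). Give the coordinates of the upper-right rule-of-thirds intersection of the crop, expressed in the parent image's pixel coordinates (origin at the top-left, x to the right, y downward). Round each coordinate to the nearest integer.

(2262, 714)

Crop width = 2807 − 1171 = 1636 px; one third is 545.33 px.
Crop height = 1218 − 462 = 756 px; one third is 252.00 px.
The upper-right point is two-thirds across and one-third down within the crop:
x = 1171 + 2 × 545.33 ≈ 2262; y = 462 + 1 × 252.00 ≈ 714.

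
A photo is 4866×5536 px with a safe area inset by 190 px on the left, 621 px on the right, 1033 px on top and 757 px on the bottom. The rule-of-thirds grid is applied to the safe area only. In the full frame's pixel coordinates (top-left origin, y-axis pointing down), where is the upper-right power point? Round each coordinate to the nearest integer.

Content width = 4866 − 190 − 621 = 4055 px; content height = 5536 − 1033 − 757 = 3746 px.
Upper-right is two-thirds across and one-third down within the safe area.
x = 190 + 2 × 4055/3 = 190 + 2703.33 ≈ 2893
y = 1033 + 1 × 3746/3 = 1033 + 1248.67 ≈ 2282

(2893, 2282)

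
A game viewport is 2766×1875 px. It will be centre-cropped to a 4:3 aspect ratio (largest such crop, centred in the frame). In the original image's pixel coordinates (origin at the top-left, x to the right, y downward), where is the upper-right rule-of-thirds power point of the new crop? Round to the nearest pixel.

2766/1875 > 4/3, so the 4:3 crop keeps the full height 1875 and trims width to 1875 × 4/3 = 2500.00 px.
Left offset = (2766 − 2500.00)/2 = 133.00 px; top offset = 0.
Upper-right is two-thirds across and one-third down within the crop:
x = 133.00 + 2 × 2500.00/3 ≈ 1800; y = 0.00 + 1 × 1875.00/3 ≈ 625.

(1800, 625)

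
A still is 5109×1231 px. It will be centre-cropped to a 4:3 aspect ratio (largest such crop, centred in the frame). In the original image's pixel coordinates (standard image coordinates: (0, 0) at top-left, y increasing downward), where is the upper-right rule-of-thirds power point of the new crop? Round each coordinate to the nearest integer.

5109/1231 > 4/3, so the 4:3 crop keeps the full height 1231 and trims width to 1231 × 4/3 = 1641.33 px.
Left offset = (5109 − 1641.33)/2 = 1733.83 px; top offset = 0.
Upper-right is two-thirds across and one-third down within the crop:
x = 1733.83 + 2 × 1641.33/3 ≈ 2828; y = 0.00 + 1 × 1231.00/3 ≈ 410.

x = 2828 px, y = 410 px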